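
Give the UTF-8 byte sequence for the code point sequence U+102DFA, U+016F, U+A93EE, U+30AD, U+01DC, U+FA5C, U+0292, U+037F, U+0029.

F4 82 B7 BA C5 AF F2 A9 8F AE E3 82 AD C7 9C EF A9 9C CA 92 CD BF 29

U+102DFA: 4-byte form → F4 82 B7 BA.
U+016F: 2-byte form → C5 AF.
U+A93EE: 4-byte form → F2 A9 8F AE.
U+30AD: 3-byte form → E3 82 AD.
U+01DC: 2-byte form → C7 9C.
U+FA5C: 3-byte form → EF A9 9C.
U+0292: 2-byte form → CA 92.
U+037F: 2-byte form → CD BF.
U+0029: 1-byte form → 29.
Concatenated (23 bytes): F4 82 B7 BA C5 AF F2 A9 8F AE E3 82 AD C7 9C EF A9 9C CA 92 CD BF 29.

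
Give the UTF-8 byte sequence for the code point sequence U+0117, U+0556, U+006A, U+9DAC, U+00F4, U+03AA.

U+0117: 2-byte form → C4 97.
U+0556: 2-byte form → D5 96.
U+006A: 1-byte form → 6A.
U+9DAC: 3-byte form → E9 B6 AC.
U+00F4: 2-byte form → C3 B4.
U+03AA: 2-byte form → CE AA.
Concatenated (12 bytes): C4 97 D5 96 6A E9 B6 AC C3 B4 CE AA.

C4 97 D5 96 6A E9 B6 AC C3 B4 CE AA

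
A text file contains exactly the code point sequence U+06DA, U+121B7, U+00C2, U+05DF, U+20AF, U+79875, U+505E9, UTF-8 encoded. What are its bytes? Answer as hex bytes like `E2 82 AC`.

U+06DA: 2-byte form → DB 9A.
U+121B7: 4-byte form → F0 92 86 B7.
U+00C2: 2-byte form → C3 82.
U+05DF: 2-byte form → D7 9F.
U+20AF: 3-byte form → E2 82 AF.
U+79875: 4-byte form → F1 B9 A1 B5.
U+505E9: 4-byte form → F1 90 97 A9.
Concatenated (21 bytes): DB 9A F0 92 86 B7 C3 82 D7 9F E2 82 AF F1 B9 A1 B5 F1 90 97 A9.

DB 9A F0 92 86 B7 C3 82 D7 9F E2 82 AF F1 B9 A1 B5 F1 90 97 A9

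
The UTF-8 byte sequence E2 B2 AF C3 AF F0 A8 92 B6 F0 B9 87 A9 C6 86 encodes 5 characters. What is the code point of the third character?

Offset 0: leading byte 0xE2 = 11100010 → 3-byte char #1 = E2 B2 AF.
Offset 3: leading byte 0xC3 = 11000011 → 2-byte char #2 = C3 AF.
Offset 5: leading byte 0xF0 = 11110000 → 4-byte char #3 = F0 A8 92 B6.
Leading byte 0xF0 = 11110000 matches 11110xxx → 4-byte sequence.
Byte 1: 0xF0 = 11110000, payload 000 (3 bits).
Byte 2: 0xA8 = 10101000 (10xxxxxx ✓), payload 101000.
Byte 3: 0x92 = 10010010 (10xxxxxx ✓), payload 010010.
Byte 4: 0xB6 = 10110110 (10xxxxxx ✓), payload 110110.
Concatenate: 000101000010010110110 = 0x284B6 (21 bits → U+284B6).

U+284B6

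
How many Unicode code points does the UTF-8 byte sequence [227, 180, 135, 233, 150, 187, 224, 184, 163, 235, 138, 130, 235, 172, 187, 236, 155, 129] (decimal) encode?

Byte at offset 0: 0xE3 = 11100011 → 3-byte char (#1). Advance 3.
Byte at offset 3: 0xE9 = 11101001 → 3-byte char (#2). Advance 3.
Byte at offset 6: 0xE0 = 11100000 → 3-byte char (#3). Advance 3.
Byte at offset 9: 0xEB = 11101011 → 3-byte char (#4). Advance 3.
Byte at offset 12: 0xEB = 11101011 → 3-byte char (#5). Advance 3.
Byte at offset 15: 0xEC = 11101100 → 3-byte char (#6). Advance 3.
Reached end at offset 18 after 6 code points.

6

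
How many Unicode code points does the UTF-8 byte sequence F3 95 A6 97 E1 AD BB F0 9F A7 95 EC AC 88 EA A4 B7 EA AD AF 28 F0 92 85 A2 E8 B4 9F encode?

9

Byte at offset 0: 0xF3 = 11110011 → 4-byte char (#1). Advance 4.
Byte at offset 4: 0xE1 = 11100001 → 3-byte char (#2). Advance 3.
Byte at offset 7: 0xF0 = 11110000 → 4-byte char (#3). Advance 4.
Byte at offset 11: 0xEC = 11101100 → 3-byte char (#4). Advance 3.
Byte at offset 14: 0xEA = 11101010 → 3-byte char (#5). Advance 3.
Byte at offset 17: 0xEA = 11101010 → 3-byte char (#6). Advance 3.
Byte at offset 20: 0x28 = 00101000 → 1-byte char (#7). Advance 1.
Byte at offset 21: 0xF0 = 11110000 → 4-byte char (#8). Advance 4.
Byte at offset 25: 0xE8 = 11101000 → 3-byte char (#9). Advance 3.
Reached end at offset 28 after 9 code points.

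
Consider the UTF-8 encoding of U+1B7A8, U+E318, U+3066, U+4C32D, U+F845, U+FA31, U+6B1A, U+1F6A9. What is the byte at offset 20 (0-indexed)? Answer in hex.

0xE6

U+1B7A8 → 4-byte form F0 9B 9E A8 at offsets 0–3.
U+E318 → 3-byte form EE 8C 98 at offsets 4–6.
U+3066 → 3-byte form E3 81 A6 at offsets 7–9.
U+4C32D → 4-byte form F1 8C 8C AD at offsets 10–13.
U+F845 → 3-byte form EF A1 85 at offsets 14–16.
U+FA31 → 3-byte form EF A8 B1 at offsets 17–19.
U+6B1A → 3-byte form E6 AC 9A at offsets 20–22.
Offset 20 falls in char 7's range; it's byte 1 of E6 AC 9A = 0xE6.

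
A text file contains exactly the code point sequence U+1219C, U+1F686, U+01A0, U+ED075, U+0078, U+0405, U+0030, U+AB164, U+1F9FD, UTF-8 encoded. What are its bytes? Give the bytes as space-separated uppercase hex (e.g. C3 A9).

U+1219C: 4-byte form → F0 92 86 9C.
U+1F686: 4-byte form → F0 9F 9A 86.
U+01A0: 2-byte form → C6 A0.
U+ED075: 4-byte form → F3 AD 81 B5.
U+0078: 1-byte form → 78.
U+0405: 2-byte form → D0 85.
U+0030: 1-byte form → 30.
U+AB164: 4-byte form → F2 AB 85 A4.
U+1F9FD: 4-byte form → F0 9F A7 BD.
Concatenated (26 bytes): F0 92 86 9C F0 9F 9A 86 C6 A0 F3 AD 81 B5 78 D0 85 30 F2 AB 85 A4 F0 9F A7 BD.

F0 92 86 9C F0 9F 9A 86 C6 A0 F3 AD 81 B5 78 D0 85 30 F2 AB 85 A4 F0 9F A7 BD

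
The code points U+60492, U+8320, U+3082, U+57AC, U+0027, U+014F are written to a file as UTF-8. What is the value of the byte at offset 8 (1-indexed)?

1-indexed offset 8 is 0-indexed offset 7.
U+60492 → 4-byte form F1 A0 92 92 at offsets 0–3.
U+8320 → 3-byte form E8 8C A0 at offsets 4–6.
U+3082 → 3-byte form E3 82 82 at offsets 7–9.
Offset 7 falls in char 3's range; it's byte 1 of E3 82 82 = 0xE3.

0xE3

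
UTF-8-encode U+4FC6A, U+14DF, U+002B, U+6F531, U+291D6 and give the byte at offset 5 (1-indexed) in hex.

1-indexed offset 5 is 0-indexed offset 4.
U+4FC6A → 4-byte form F1 8F B1 AA at offsets 0–3.
U+14DF → 3-byte form E1 93 9F at offsets 4–6.
Offset 4 falls in char 2's range; it's byte 1 of E1 93 9F = 0xE1.

0xE1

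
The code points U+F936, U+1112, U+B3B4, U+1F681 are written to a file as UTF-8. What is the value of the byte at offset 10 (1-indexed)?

0xF0

1-indexed offset 10 is 0-indexed offset 9.
U+F936 → 3-byte form EF A4 B6 at offsets 0–2.
U+1112 → 3-byte form E1 84 92 at offsets 3–5.
U+B3B4 → 3-byte form EB 8E B4 at offsets 6–8.
U+1F681 → 4-byte form F0 9F 9A 81 at offsets 9–12.
Offset 9 falls in char 4's range; it's byte 1 of F0 9F 9A 81 = 0xF0.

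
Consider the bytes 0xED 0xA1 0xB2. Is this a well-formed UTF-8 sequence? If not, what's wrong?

Structurally a 3-byte sequence; payload = 0xD872.
But 0xD872 is in U+D800–U+DFFF, the surrogate range. Surrogates are not Unicode scalar values and are forbidden in UTF-8.

invalid (encodes a surrogate (U+D800–U+DFFF))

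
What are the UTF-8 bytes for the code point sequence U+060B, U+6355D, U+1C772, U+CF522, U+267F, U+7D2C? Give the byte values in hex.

U+060B: 2-byte form → D8 8B.
U+6355D: 4-byte form → F1 A3 95 9D.
U+1C772: 4-byte form → F0 9C 9D B2.
U+CF522: 4-byte form → F3 8F 94 A2.
U+267F: 3-byte form → E2 99 BF.
U+7D2C: 3-byte form → E7 B4 AC.
Concatenated (20 bytes): D8 8B F1 A3 95 9D F0 9C 9D B2 F3 8F 94 A2 E2 99 BF E7 B4 AC.

D8 8B F1 A3 95 9D F0 9C 9D B2 F3 8F 94 A2 E2 99 BF E7 B4 AC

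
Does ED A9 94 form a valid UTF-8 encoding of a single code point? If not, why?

invalid (encodes a surrogate (U+D800–U+DFFF))

Structurally a 3-byte sequence; payload = 0xDA54.
But 0xDA54 is in U+D800–U+DFFF, the surrogate range. Surrogates are not Unicode scalar values and are forbidden in UTF-8.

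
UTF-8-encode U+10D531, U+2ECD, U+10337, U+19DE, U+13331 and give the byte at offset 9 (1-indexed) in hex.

0x90

1-indexed offset 9 is 0-indexed offset 8.
U+10D531 → 4-byte form F4 8D 94 B1 at offsets 0–3.
U+2ECD → 3-byte form E2 BB 8D at offsets 4–6.
U+10337 → 4-byte form F0 90 8C B7 at offsets 7–10.
Offset 8 falls in char 3's range; it's byte 2 of F0 90 8C B7 = 0x90.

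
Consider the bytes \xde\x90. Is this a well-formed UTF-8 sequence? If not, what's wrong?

Leading byte 0xDE = 11011110 → 2-byte form.
Continuation bytes 0x90=10010000 all match 10xxxxxx.
Decoded value 0x790 is ≥ 0x80 (shortest form) and not a surrogate.

valid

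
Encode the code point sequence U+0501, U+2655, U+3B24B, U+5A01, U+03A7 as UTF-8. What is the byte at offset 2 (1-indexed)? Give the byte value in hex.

1-indexed offset 2 is 0-indexed offset 1.
U+0501 → 2-byte form D4 81 at offsets 0–1.
Offset 1 falls in char 1's range; it's byte 2 of D4 81 = 0x81.

0x81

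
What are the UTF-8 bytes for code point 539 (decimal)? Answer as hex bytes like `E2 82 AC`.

C8 9B

U+021B = 0x21B = 539 decimal. In range U+0080–U+07FF → 2-byte form: 110xxxxx 10xxxxxx.
Binary (11 bits): 01000011011.
Split 5+6: 01000 | 011011.
Byte 1: 11001000 = 0xC8.
Byte 2: 10011011 = 0x9B.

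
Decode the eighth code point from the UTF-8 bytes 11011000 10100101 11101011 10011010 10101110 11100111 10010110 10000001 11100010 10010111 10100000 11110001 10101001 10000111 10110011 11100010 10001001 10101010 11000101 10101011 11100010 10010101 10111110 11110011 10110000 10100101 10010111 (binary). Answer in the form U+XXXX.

U+257E

Offset 0: leading byte 0xD8 = 11011000 → 2-byte char #1 = D8 A5.
Offset 2: leading byte 0xEB = 11101011 → 3-byte char #2 = EB 9A AE.
Offset 5: leading byte 0xE7 = 11100111 → 3-byte char #3 = E7 96 81.
Offset 8: leading byte 0xE2 = 11100010 → 3-byte char #4 = E2 97 A0.
Offset 11: leading byte 0xF1 = 11110001 → 4-byte char #5 = F1 A9 87 B3.
Offset 15: leading byte 0xE2 = 11100010 → 3-byte char #6 = E2 89 AA.
Offset 18: leading byte 0xC5 = 11000101 → 2-byte char #7 = C5 AB.
Offset 20: leading byte 0xE2 = 11100010 → 3-byte char #8 = E2 95 BE.
Leading byte 0xE2 = 11100010 matches 1110xxxx → 3-byte sequence.
Byte 1: 0xE2 = 11100010, payload 0010 (4 bits).
Byte 2: 0x95 = 10010101 (10xxxxxx ✓), payload 010101.
Byte 3: 0xBE = 10111110 (10xxxxxx ✓), payload 111110.
Concatenate: 0010010101111110 = 0x257E (16 bits → U+257E).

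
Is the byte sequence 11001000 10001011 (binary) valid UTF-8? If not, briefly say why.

valid

Leading byte 0xC8 = 11001000 → 2-byte form.
Continuation bytes 0x8B=10001011 all match 10xxxxxx.
Decoded value 0x20B is ≥ 0x80 (shortest form) and not a surrogate.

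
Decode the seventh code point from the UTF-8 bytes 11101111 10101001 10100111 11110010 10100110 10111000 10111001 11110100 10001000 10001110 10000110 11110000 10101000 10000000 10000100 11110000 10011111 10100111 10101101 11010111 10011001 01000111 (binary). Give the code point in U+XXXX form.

Offset 0: leading byte 0xEF = 11101111 → 3-byte char #1 = EF A9 A7.
Offset 3: leading byte 0xF2 = 11110010 → 4-byte char #2 = F2 A6 B8 B9.
Offset 7: leading byte 0xF4 = 11110100 → 4-byte char #3 = F4 88 8E 86.
Offset 11: leading byte 0xF0 = 11110000 → 4-byte char #4 = F0 A8 80 84.
Offset 15: leading byte 0xF0 = 11110000 → 4-byte char #5 = F0 9F A7 AD.
Offset 19: leading byte 0xD7 = 11010111 → 2-byte char #6 = D7 99.
Offset 21: leading byte 0x47 = 01000111 → 1-byte char #7 = 47.
Leading byte 0x47 = 01000111 matches 0xxxxxxx → 1-byte sequence.
Byte 1: 0x47 = 01000111, payload 1000111 (7 bits).
Concatenate: 1000111 = 0x47 (7 bits → U+0047).

U+0047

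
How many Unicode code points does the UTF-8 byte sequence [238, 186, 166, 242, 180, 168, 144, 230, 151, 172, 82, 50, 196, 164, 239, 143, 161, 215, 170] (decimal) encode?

Byte at offset 0: 0xEE = 11101110 → 3-byte char (#1). Advance 3.
Byte at offset 3: 0xF2 = 11110010 → 4-byte char (#2). Advance 4.
Byte at offset 7: 0xE6 = 11100110 → 3-byte char (#3). Advance 3.
Byte at offset 10: 0x52 = 01010010 → 1-byte char (#4). Advance 1.
Byte at offset 11: 0x32 = 00110010 → 1-byte char (#5). Advance 1.
Byte at offset 12: 0xC4 = 11000100 → 2-byte char (#6). Advance 2.
Byte at offset 14: 0xEF = 11101111 → 3-byte char (#7). Advance 3.
Byte at offset 17: 0xD7 = 11010111 → 2-byte char (#8). Advance 2.
Reached end at offset 19 after 8 code points.

8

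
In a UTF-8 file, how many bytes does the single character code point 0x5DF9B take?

U+5DF9B = 0x5DF9B. UTF-8 uses 1 byte below 0x80, 2 below 0x800, 3 below 0x10000, 4 up to 0x10FFFF. 0x5DF9B is in U+10000–U+10FFFF → 4 bytes.

4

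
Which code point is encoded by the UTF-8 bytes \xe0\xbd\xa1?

U+0F61

Leading byte 0xE0 = 11100000 matches 1110xxxx → 3-byte sequence.
Byte 1: 0xE0 = 11100000, payload 0000 (4 bits).
Byte 2: 0xBD = 10111101 (10xxxxxx ✓), payload 111101.
Byte 3: 0xA1 = 10100001 (10xxxxxx ✓), payload 100001.
Concatenate: 0000111101100001 = 0xF61 (16 bits → U+0F61).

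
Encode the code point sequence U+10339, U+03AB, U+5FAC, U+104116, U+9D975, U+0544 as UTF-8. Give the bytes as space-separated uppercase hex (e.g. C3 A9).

F0 90 8C B9 CE AB E5 BE AC F4 84 84 96 F2 9D A5 B5 D5 84

U+10339: 4-byte form → F0 90 8C B9.
U+03AB: 2-byte form → CE AB.
U+5FAC: 3-byte form → E5 BE AC.
U+104116: 4-byte form → F4 84 84 96.
U+9D975: 4-byte form → F2 9D A5 B5.
U+0544: 2-byte form → D5 84.
Concatenated (19 bytes): F0 90 8C B9 CE AB E5 BE AC F4 84 84 96 F2 9D A5 B5 D5 84.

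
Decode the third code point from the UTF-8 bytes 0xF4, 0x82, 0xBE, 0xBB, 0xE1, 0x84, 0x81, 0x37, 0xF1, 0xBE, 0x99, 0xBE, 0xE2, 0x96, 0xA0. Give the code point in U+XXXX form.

U+0037

Offset 0: leading byte 0xF4 = 11110100 → 4-byte char #1 = F4 82 BE BB.
Offset 4: leading byte 0xE1 = 11100001 → 3-byte char #2 = E1 84 81.
Offset 7: leading byte 0x37 = 00110111 → 1-byte char #3 = 37.
Leading byte 0x37 = 00110111 matches 0xxxxxxx → 1-byte sequence.
Byte 1: 0x37 = 00110111, payload 0110111 (7 bits).
Concatenate: 0110111 = 0x37 (7 bits → U+0037).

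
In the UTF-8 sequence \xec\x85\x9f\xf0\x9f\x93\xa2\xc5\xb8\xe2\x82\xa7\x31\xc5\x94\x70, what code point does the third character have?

Offset 0: leading byte 0xEC = 11101100 → 3-byte char #1 = EC 85 9F.
Offset 3: leading byte 0xF0 = 11110000 → 4-byte char #2 = F0 9F 93 A2.
Offset 7: leading byte 0xC5 = 11000101 → 2-byte char #3 = C5 B8.
Leading byte 0xC5 = 11000101 matches 110xxxxx → 2-byte sequence.
Byte 1: 0xC5 = 11000101, payload 00101 (5 bits).
Byte 2: 0xB8 = 10111000 (10xxxxxx ✓), payload 111000.
Concatenate: 00101111000 = 0x178 (11 bits → U+0178).

U+0178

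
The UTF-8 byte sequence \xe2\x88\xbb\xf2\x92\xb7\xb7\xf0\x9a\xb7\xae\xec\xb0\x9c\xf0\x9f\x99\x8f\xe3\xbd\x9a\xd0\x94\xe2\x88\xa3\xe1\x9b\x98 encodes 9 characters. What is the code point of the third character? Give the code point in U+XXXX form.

U+1ADEE

Offset 0: leading byte 0xE2 = 11100010 → 3-byte char #1 = E2 88 BB.
Offset 3: leading byte 0xF2 = 11110010 → 4-byte char #2 = F2 92 B7 B7.
Offset 7: leading byte 0xF0 = 11110000 → 4-byte char #3 = F0 9A B7 AE.
Leading byte 0xF0 = 11110000 matches 11110xxx → 4-byte sequence.
Byte 1: 0xF0 = 11110000, payload 000 (3 bits).
Byte 2: 0x9A = 10011010 (10xxxxxx ✓), payload 011010.
Byte 3: 0xB7 = 10110111 (10xxxxxx ✓), payload 110111.
Byte 4: 0xAE = 10101110 (10xxxxxx ✓), payload 101110.
Concatenate: 000011010110111101110 = 0x1ADEE (21 bits → U+1ADEE).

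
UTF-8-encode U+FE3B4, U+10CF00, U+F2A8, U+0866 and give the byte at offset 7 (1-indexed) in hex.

0xBC

1-indexed offset 7 is 0-indexed offset 6.
U+FE3B4 → 4-byte form F3 BE 8E B4 at offsets 0–3.
U+10CF00 → 4-byte form F4 8C BC 80 at offsets 4–7.
Offset 6 falls in char 2's range; it's byte 3 of F4 8C BC 80 = 0xBC.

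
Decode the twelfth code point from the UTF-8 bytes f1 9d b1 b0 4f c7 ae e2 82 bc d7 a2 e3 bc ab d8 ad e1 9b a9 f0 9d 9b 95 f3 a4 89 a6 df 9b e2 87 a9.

Offset 0: leading byte 0xF1 = 11110001 → 4-byte char #1 = F1 9D B1 B0.
Offset 4: leading byte 0x4F = 01001111 → 1-byte char #2 = 4F.
Offset 5: leading byte 0xC7 = 11000111 → 2-byte char #3 = C7 AE.
Offset 7: leading byte 0xE2 = 11100010 → 3-byte char #4 = E2 82 BC.
Offset 10: leading byte 0xD7 = 11010111 → 2-byte char #5 = D7 A2.
Offset 12: leading byte 0xE3 = 11100011 → 3-byte char #6 = E3 BC AB.
Offset 15: leading byte 0xD8 = 11011000 → 2-byte char #7 = D8 AD.
Offset 17: leading byte 0xE1 = 11100001 → 3-byte char #8 = E1 9B A9.
Offset 20: leading byte 0xF0 = 11110000 → 4-byte char #9 = F0 9D 9B 95.
Offset 24: leading byte 0xF3 = 11110011 → 4-byte char #10 = F3 A4 89 A6.
Offset 28: leading byte 0xDF = 11011111 → 2-byte char #11 = DF 9B.
Offset 30: leading byte 0xE2 = 11100010 → 3-byte char #12 = E2 87 A9.
Leading byte 0xE2 = 11100010 matches 1110xxxx → 3-byte sequence.
Byte 1: 0xE2 = 11100010, payload 0010 (4 bits).
Byte 2: 0x87 = 10000111 (10xxxxxx ✓), payload 000111.
Byte 3: 0xA9 = 10101001 (10xxxxxx ✓), payload 101001.
Concatenate: 0010000111101001 = 0x21E9 (16 bits → U+21E9).

U+21E9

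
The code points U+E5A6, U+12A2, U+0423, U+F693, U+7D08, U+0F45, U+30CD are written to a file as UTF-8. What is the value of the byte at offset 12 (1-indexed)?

0xE7

1-indexed offset 12 is 0-indexed offset 11.
U+E5A6 → 3-byte form EE 96 A6 at offsets 0–2.
U+12A2 → 3-byte form E1 8A A2 at offsets 3–5.
U+0423 → 2-byte form D0 A3 at offsets 6–7.
U+F693 → 3-byte form EF 9A 93 at offsets 8–10.
U+7D08 → 3-byte form E7 B4 88 at offsets 11–13.
Offset 11 falls in char 5's range; it's byte 1 of E7 B4 88 = 0xE7.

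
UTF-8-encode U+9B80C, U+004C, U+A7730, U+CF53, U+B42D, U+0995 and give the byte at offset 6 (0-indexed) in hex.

0xA7

U+9B80C → 4-byte form F2 9B A0 8C at offsets 0–3.
U+004C → 1-byte form 4C at offsets 4–4.
U+A7730 → 4-byte form F2 A7 9C B0 at offsets 5–8.
Offset 6 falls in char 3's range; it's byte 2 of F2 A7 9C B0 = 0xA7.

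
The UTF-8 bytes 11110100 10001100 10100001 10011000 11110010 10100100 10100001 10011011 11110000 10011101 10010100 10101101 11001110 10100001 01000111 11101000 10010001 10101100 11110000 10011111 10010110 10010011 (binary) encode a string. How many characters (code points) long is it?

Byte at offset 0: 0xF4 = 11110100 → 4-byte char (#1). Advance 4.
Byte at offset 4: 0xF2 = 11110010 → 4-byte char (#2). Advance 4.
Byte at offset 8: 0xF0 = 11110000 → 4-byte char (#3). Advance 4.
Byte at offset 12: 0xCE = 11001110 → 2-byte char (#4). Advance 2.
Byte at offset 14: 0x47 = 01000111 → 1-byte char (#5). Advance 1.
Byte at offset 15: 0xE8 = 11101000 → 3-byte char (#6). Advance 3.
Byte at offset 18: 0xF0 = 11110000 → 4-byte char (#7). Advance 4.
Reached end at offset 22 after 7 code points.

7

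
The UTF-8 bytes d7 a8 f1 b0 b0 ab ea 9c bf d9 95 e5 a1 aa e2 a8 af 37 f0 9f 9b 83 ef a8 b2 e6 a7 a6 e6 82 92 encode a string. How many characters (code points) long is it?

11

Byte at offset 0: 0xD7 = 11010111 → 2-byte char (#1). Advance 2.
Byte at offset 2: 0xF1 = 11110001 → 4-byte char (#2). Advance 4.
Byte at offset 6: 0xEA = 11101010 → 3-byte char (#3). Advance 3.
Byte at offset 9: 0xD9 = 11011001 → 2-byte char (#4). Advance 2.
Byte at offset 11: 0xE5 = 11100101 → 3-byte char (#5). Advance 3.
Byte at offset 14: 0xE2 = 11100010 → 3-byte char (#6). Advance 3.
Byte at offset 17: 0x37 = 00110111 → 1-byte char (#7). Advance 1.
Byte at offset 18: 0xF0 = 11110000 → 4-byte char (#8). Advance 4.
Byte at offset 22: 0xEF = 11101111 → 3-byte char (#9). Advance 3.
Byte at offset 25: 0xE6 = 11100110 → 3-byte char (#10). Advance 3.
Byte at offset 28: 0xE6 = 11100110 → 3-byte char (#11). Advance 3.
Reached end at offset 31 after 11 code points.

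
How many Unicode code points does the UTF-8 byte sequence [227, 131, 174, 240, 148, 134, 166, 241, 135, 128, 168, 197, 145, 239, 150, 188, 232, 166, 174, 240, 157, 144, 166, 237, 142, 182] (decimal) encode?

8

Byte at offset 0: 0xE3 = 11100011 → 3-byte char (#1). Advance 3.
Byte at offset 3: 0xF0 = 11110000 → 4-byte char (#2). Advance 4.
Byte at offset 7: 0xF1 = 11110001 → 4-byte char (#3). Advance 4.
Byte at offset 11: 0xC5 = 11000101 → 2-byte char (#4). Advance 2.
Byte at offset 13: 0xEF = 11101111 → 3-byte char (#5). Advance 3.
Byte at offset 16: 0xE8 = 11101000 → 3-byte char (#6). Advance 3.
Byte at offset 19: 0xF0 = 11110000 → 4-byte char (#7). Advance 4.
Byte at offset 23: 0xED = 11101101 → 3-byte char (#8). Advance 3.
Reached end at offset 26 after 8 code points.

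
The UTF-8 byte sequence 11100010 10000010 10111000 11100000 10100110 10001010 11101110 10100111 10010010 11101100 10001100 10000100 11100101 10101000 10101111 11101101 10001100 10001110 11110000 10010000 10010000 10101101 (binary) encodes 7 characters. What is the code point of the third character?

U+E9D2

Offset 0: leading byte 0xE2 = 11100010 → 3-byte char #1 = E2 82 B8.
Offset 3: leading byte 0xE0 = 11100000 → 3-byte char #2 = E0 A6 8A.
Offset 6: leading byte 0xEE = 11101110 → 3-byte char #3 = EE A7 92.
Leading byte 0xEE = 11101110 matches 1110xxxx → 3-byte sequence.
Byte 1: 0xEE = 11101110, payload 1110 (4 bits).
Byte 2: 0xA7 = 10100111 (10xxxxxx ✓), payload 100111.
Byte 3: 0x92 = 10010010 (10xxxxxx ✓), payload 010010.
Concatenate: 1110100111010010 = 0xE9D2 (16 bits → U+E9D2).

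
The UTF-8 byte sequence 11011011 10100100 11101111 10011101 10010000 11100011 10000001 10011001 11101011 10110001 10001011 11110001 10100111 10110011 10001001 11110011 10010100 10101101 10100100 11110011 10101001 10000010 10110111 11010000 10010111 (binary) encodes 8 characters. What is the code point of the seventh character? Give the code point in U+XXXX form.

Offset 0: leading byte 0xDB = 11011011 → 2-byte char #1 = DB A4.
Offset 2: leading byte 0xEF = 11101111 → 3-byte char #2 = EF 9D 90.
Offset 5: leading byte 0xE3 = 11100011 → 3-byte char #3 = E3 81 99.
Offset 8: leading byte 0xEB = 11101011 → 3-byte char #4 = EB B1 8B.
Offset 11: leading byte 0xF1 = 11110001 → 4-byte char #5 = F1 A7 B3 89.
Offset 15: leading byte 0xF3 = 11110011 → 4-byte char #6 = F3 94 AD A4.
Offset 19: leading byte 0xF3 = 11110011 → 4-byte char #7 = F3 A9 82 B7.
Leading byte 0xF3 = 11110011 matches 11110xxx → 4-byte sequence.
Byte 1: 0xF3 = 11110011, payload 011 (3 bits).
Byte 2: 0xA9 = 10101001 (10xxxxxx ✓), payload 101001.
Byte 3: 0x82 = 10000010 (10xxxxxx ✓), payload 000010.
Byte 4: 0xB7 = 10110111 (10xxxxxx ✓), payload 110111.
Concatenate: 011101001000010110111 = 0xE90B7 (21 bits → U+E90B7).

U+E90B7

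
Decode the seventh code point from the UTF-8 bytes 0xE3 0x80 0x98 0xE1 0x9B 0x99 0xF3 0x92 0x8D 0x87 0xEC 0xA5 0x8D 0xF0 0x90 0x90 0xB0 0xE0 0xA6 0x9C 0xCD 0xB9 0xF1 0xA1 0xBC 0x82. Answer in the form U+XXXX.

U+0379

Offset 0: leading byte 0xE3 = 11100011 → 3-byte char #1 = E3 80 98.
Offset 3: leading byte 0xE1 = 11100001 → 3-byte char #2 = E1 9B 99.
Offset 6: leading byte 0xF3 = 11110011 → 4-byte char #3 = F3 92 8D 87.
Offset 10: leading byte 0xEC = 11101100 → 3-byte char #4 = EC A5 8D.
Offset 13: leading byte 0xF0 = 11110000 → 4-byte char #5 = F0 90 90 B0.
Offset 17: leading byte 0xE0 = 11100000 → 3-byte char #6 = E0 A6 9C.
Offset 20: leading byte 0xCD = 11001101 → 2-byte char #7 = CD B9.
Leading byte 0xCD = 11001101 matches 110xxxxx → 2-byte sequence.
Byte 1: 0xCD = 11001101, payload 01101 (5 bits).
Byte 2: 0xB9 = 10111001 (10xxxxxx ✓), payload 111001.
Concatenate: 01101111001 = 0x379 (11 bits → U+0379).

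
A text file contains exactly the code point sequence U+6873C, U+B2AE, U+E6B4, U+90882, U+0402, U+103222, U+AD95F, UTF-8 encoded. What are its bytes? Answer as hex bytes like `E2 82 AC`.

U+6873C: 4-byte form → F1 A8 9C BC.
U+B2AE: 3-byte form → EB 8A AE.
U+E6B4: 3-byte form → EE 9A B4.
U+90882: 4-byte form → F2 90 A2 82.
U+0402: 2-byte form → D0 82.
U+103222: 4-byte form → F4 83 88 A2.
U+AD95F: 4-byte form → F2 AD A5 9F.
Concatenated (24 bytes): F1 A8 9C BC EB 8A AE EE 9A B4 F2 90 A2 82 D0 82 F4 83 88 A2 F2 AD A5 9F.

F1 A8 9C BC EB 8A AE EE 9A B4 F2 90 A2 82 D0 82 F4 83 88 A2 F2 AD A5 9F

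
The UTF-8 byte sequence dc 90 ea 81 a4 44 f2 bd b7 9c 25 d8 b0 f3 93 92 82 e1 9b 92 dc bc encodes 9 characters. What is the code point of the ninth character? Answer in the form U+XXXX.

Offset 0: leading byte 0xDC = 11011100 → 2-byte char #1 = DC 90.
Offset 2: leading byte 0xEA = 11101010 → 3-byte char #2 = EA 81 A4.
Offset 5: leading byte 0x44 = 01000100 → 1-byte char #3 = 44.
Offset 6: leading byte 0xF2 = 11110010 → 4-byte char #4 = F2 BD B7 9C.
Offset 10: leading byte 0x25 = 00100101 → 1-byte char #5 = 25.
Offset 11: leading byte 0xD8 = 11011000 → 2-byte char #6 = D8 B0.
Offset 13: leading byte 0xF3 = 11110011 → 4-byte char #7 = F3 93 92 82.
Offset 17: leading byte 0xE1 = 11100001 → 3-byte char #8 = E1 9B 92.
Offset 20: leading byte 0xDC = 11011100 → 2-byte char #9 = DC BC.
Leading byte 0xDC = 11011100 matches 110xxxxx → 2-byte sequence.
Byte 1: 0xDC = 11011100, payload 11100 (5 bits).
Byte 2: 0xBC = 10111100 (10xxxxxx ✓), payload 111100.
Concatenate: 11100111100 = 0x73C (11 bits → U+073C).

U+073C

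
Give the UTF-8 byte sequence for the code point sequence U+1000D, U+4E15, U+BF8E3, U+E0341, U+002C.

U+1000D: 4-byte form → F0 90 80 8D.
U+4E15: 3-byte form → E4 B8 95.
U+BF8E3: 4-byte form → F2 BF A3 A3.
U+E0341: 4-byte form → F3 A0 8D 81.
U+002C: 1-byte form → 2C.
Concatenated (16 bytes): F0 90 80 8D E4 B8 95 F2 BF A3 A3 F3 A0 8D 81 2C.

F0 90 80 8D E4 B8 95 F2 BF A3 A3 F3 A0 8D 81 2C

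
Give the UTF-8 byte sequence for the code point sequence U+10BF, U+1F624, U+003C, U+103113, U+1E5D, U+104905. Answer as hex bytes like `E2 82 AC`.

U+10BF: 3-byte form → E1 82 BF.
U+1F624: 4-byte form → F0 9F 98 A4.
U+003C: 1-byte form → 3C.
U+103113: 4-byte form → F4 83 84 93.
U+1E5D: 3-byte form → E1 B9 9D.
U+104905: 4-byte form → F4 84 A4 85.
Concatenated (19 bytes): E1 82 BF F0 9F 98 A4 3C F4 83 84 93 E1 B9 9D F4 84 A4 85.

E1 82 BF F0 9F 98 A4 3C F4 83 84 93 E1 B9 9D F4 84 A4 85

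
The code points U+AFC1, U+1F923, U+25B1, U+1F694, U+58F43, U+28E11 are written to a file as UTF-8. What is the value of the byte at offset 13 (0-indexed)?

U+AFC1 → 3-byte form EA BF 81 at offsets 0–2.
U+1F923 → 4-byte form F0 9F A4 A3 at offsets 3–6.
U+25B1 → 3-byte form E2 96 B1 at offsets 7–9.
U+1F694 → 4-byte form F0 9F 9A 94 at offsets 10–13.
Offset 13 falls in char 4's range; it's byte 4 of F0 9F 9A 94 = 0x94.

0x94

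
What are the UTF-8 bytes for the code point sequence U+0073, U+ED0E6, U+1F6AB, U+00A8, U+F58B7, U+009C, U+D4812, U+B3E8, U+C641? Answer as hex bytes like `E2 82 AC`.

U+0073: 1-byte form → 73.
U+ED0E6: 4-byte form → F3 AD 83 A6.
U+1F6AB: 4-byte form → F0 9F 9A AB.
U+00A8: 2-byte form → C2 A8.
U+F58B7: 4-byte form → F3 B5 A2 B7.
U+009C: 2-byte form → C2 9C.
U+D4812: 4-byte form → F3 94 A0 92.
U+B3E8: 3-byte form → EB 8F A8.
U+C641: 3-byte form → EC 99 81.
Concatenated (27 bytes): 73 F3 AD 83 A6 F0 9F 9A AB C2 A8 F3 B5 A2 B7 C2 9C F3 94 A0 92 EB 8F A8 EC 99 81.

73 F3 AD 83 A6 F0 9F 9A AB C2 A8 F3 B5 A2 B7 C2 9C F3 94 A0 92 EB 8F A8 EC 99 81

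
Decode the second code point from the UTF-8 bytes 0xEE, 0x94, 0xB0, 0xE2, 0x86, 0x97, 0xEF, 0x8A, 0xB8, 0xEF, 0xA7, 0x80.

U+2197

Offset 0: leading byte 0xEE = 11101110 → 3-byte char #1 = EE 94 B0.
Offset 3: leading byte 0xE2 = 11100010 → 3-byte char #2 = E2 86 97.
Leading byte 0xE2 = 11100010 matches 1110xxxx → 3-byte sequence.
Byte 1: 0xE2 = 11100010, payload 0010 (4 bits).
Byte 2: 0x86 = 10000110 (10xxxxxx ✓), payload 000110.
Byte 3: 0x97 = 10010111 (10xxxxxx ✓), payload 010111.
Concatenate: 0010000110010111 = 0x2197 (16 bits → U+2197).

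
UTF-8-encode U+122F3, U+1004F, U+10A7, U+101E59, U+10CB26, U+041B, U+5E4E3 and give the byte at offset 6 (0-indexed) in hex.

0x81

U+122F3 → 4-byte form F0 92 8B B3 at offsets 0–3.
U+1004F → 4-byte form F0 90 81 8F at offsets 4–7.
Offset 6 falls in char 2's range; it's byte 3 of F0 90 81 8F = 0x81.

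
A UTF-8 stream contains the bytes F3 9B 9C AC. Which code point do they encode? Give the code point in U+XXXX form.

U+DB72C

Leading byte 0xF3 = 11110011 matches 11110xxx → 4-byte sequence.
Byte 1: 0xF3 = 11110011, payload 011 (3 bits).
Byte 2: 0x9B = 10011011 (10xxxxxx ✓), payload 011011.
Byte 3: 0x9C = 10011100 (10xxxxxx ✓), payload 011100.
Byte 4: 0xAC = 10101100 (10xxxxxx ✓), payload 101100.
Concatenate: 011011011011100101100 = 0xDB72C (21 bits → U+DB72C).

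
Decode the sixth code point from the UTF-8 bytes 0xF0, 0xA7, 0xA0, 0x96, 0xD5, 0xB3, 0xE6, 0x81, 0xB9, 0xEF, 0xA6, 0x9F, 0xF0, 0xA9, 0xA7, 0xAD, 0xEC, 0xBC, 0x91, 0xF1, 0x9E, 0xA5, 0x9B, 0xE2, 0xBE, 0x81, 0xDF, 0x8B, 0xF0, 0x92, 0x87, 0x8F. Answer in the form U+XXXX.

U+CF11

Offset 0: leading byte 0xF0 = 11110000 → 4-byte char #1 = F0 A7 A0 96.
Offset 4: leading byte 0xD5 = 11010101 → 2-byte char #2 = D5 B3.
Offset 6: leading byte 0xE6 = 11100110 → 3-byte char #3 = E6 81 B9.
Offset 9: leading byte 0xEF = 11101111 → 3-byte char #4 = EF A6 9F.
Offset 12: leading byte 0xF0 = 11110000 → 4-byte char #5 = F0 A9 A7 AD.
Offset 16: leading byte 0xEC = 11101100 → 3-byte char #6 = EC BC 91.
Leading byte 0xEC = 11101100 matches 1110xxxx → 3-byte sequence.
Byte 1: 0xEC = 11101100, payload 1100 (4 bits).
Byte 2: 0xBC = 10111100 (10xxxxxx ✓), payload 111100.
Byte 3: 0x91 = 10010001 (10xxxxxx ✓), payload 010001.
Concatenate: 1100111100010001 = 0xCF11 (16 bits → U+CF11).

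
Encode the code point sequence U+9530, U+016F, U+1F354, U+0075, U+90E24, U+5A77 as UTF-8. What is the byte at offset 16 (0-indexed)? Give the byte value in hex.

0xB7

U+9530 → 3-byte form E9 94 B0 at offsets 0–2.
U+016F → 2-byte form C5 AF at offsets 3–4.
U+1F354 → 4-byte form F0 9F 8D 94 at offsets 5–8.
U+0075 → 1-byte form 75 at offsets 9–9.
U+90E24 → 4-byte form F2 90 B8 A4 at offsets 10–13.
U+5A77 → 3-byte form E5 A9 B7 at offsets 14–16.
Offset 16 falls in char 6's range; it's byte 3 of E5 A9 B7 = 0xB7.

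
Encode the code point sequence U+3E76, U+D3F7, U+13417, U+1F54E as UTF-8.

E3 B9 B6 ED 8F B7 F0 93 90 97 F0 9F 95 8E

U+3E76: 3-byte form → E3 B9 B6.
U+D3F7: 3-byte form → ED 8F B7.
U+13417: 4-byte form → F0 93 90 97.
U+1F54E: 4-byte form → F0 9F 95 8E.
Concatenated (14 bytes): E3 B9 B6 ED 8F B7 F0 93 90 97 F0 9F 95 8E.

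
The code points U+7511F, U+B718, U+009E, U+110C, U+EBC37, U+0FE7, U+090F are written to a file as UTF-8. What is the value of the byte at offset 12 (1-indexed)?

0x8C

1-indexed offset 12 is 0-indexed offset 11.
U+7511F → 4-byte form F1 B5 84 9F at offsets 0–3.
U+B718 → 3-byte form EB 9C 98 at offsets 4–6.
U+009E → 2-byte form C2 9E at offsets 7–8.
U+110C → 3-byte form E1 84 8C at offsets 9–11.
Offset 11 falls in char 4's range; it's byte 3 of E1 84 8C = 0x8C.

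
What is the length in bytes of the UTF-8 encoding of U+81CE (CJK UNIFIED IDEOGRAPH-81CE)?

3

U+81CE = 0x81CE. UTF-8 uses 1 byte below 0x80, 2 below 0x800, 3 below 0x10000, 4 up to 0x10FFFF. 0x81CE is in U+0800–U+FFFF → 3 bytes.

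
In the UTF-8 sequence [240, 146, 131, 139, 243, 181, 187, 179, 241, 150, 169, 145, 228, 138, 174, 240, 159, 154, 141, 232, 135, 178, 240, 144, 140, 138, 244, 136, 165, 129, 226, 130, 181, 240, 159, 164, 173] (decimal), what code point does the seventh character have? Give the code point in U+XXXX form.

Offset 0: leading byte 0xF0 = 11110000 → 4-byte char #1 = F0 92 83 8B.
Offset 4: leading byte 0xF3 = 11110011 → 4-byte char #2 = F3 B5 BB B3.
Offset 8: leading byte 0xF1 = 11110001 → 4-byte char #3 = F1 96 A9 91.
Offset 12: leading byte 0xE4 = 11100100 → 3-byte char #4 = E4 8A AE.
Offset 15: leading byte 0xF0 = 11110000 → 4-byte char #5 = F0 9F 9A 8D.
Offset 19: leading byte 0xE8 = 11101000 → 3-byte char #6 = E8 87 B2.
Offset 22: leading byte 0xF0 = 11110000 → 4-byte char #7 = F0 90 8C 8A.
Leading byte 0xF0 = 11110000 matches 11110xxx → 4-byte sequence.
Byte 1: 0xF0 = 11110000, payload 000 (3 bits).
Byte 2: 0x90 = 10010000 (10xxxxxx ✓), payload 010000.
Byte 3: 0x8C = 10001100 (10xxxxxx ✓), payload 001100.
Byte 4: 0x8A = 10001010 (10xxxxxx ✓), payload 001010.
Concatenate: 000010000001100001010 = 0x1030A (21 bits → U+1030A).

U+1030A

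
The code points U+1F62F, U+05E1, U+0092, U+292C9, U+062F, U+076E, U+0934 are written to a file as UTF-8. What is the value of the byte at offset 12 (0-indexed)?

0xD8

U+1F62F → 4-byte form F0 9F 98 AF at offsets 0–3.
U+05E1 → 2-byte form D7 A1 at offsets 4–5.
U+0092 → 2-byte form C2 92 at offsets 6–7.
U+292C9 → 4-byte form F0 A9 8B 89 at offsets 8–11.
U+062F → 2-byte form D8 AF at offsets 12–13.
Offset 12 falls in char 5's range; it's byte 1 of D8 AF = 0xD8.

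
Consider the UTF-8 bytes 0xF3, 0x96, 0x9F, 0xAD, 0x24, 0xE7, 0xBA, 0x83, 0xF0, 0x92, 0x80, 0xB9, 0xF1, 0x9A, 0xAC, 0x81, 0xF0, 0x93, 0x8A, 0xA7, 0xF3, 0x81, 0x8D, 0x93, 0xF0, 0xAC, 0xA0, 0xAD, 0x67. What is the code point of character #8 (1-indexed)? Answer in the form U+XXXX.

Offset 0: leading byte 0xF3 = 11110011 → 4-byte char #1 = F3 96 9F AD.
Offset 4: leading byte 0x24 = 00100100 → 1-byte char #2 = 24.
Offset 5: leading byte 0xE7 = 11100111 → 3-byte char #3 = E7 BA 83.
Offset 8: leading byte 0xF0 = 11110000 → 4-byte char #4 = F0 92 80 B9.
Offset 12: leading byte 0xF1 = 11110001 → 4-byte char #5 = F1 9A AC 81.
Offset 16: leading byte 0xF0 = 11110000 → 4-byte char #6 = F0 93 8A A7.
Offset 20: leading byte 0xF3 = 11110011 → 4-byte char #7 = F3 81 8D 93.
Offset 24: leading byte 0xF0 = 11110000 → 4-byte char #8 = F0 AC A0 AD.
Leading byte 0xF0 = 11110000 matches 11110xxx → 4-byte sequence.
Byte 1: 0xF0 = 11110000, payload 000 (3 bits).
Byte 2: 0xAC = 10101100 (10xxxxxx ✓), payload 101100.
Byte 3: 0xA0 = 10100000 (10xxxxxx ✓), payload 100000.
Byte 4: 0xAD = 10101101 (10xxxxxx ✓), payload 101101.
Concatenate: 000101100100000101101 = 0x2C82D (21 bits → U+2C82D).

U+2C82D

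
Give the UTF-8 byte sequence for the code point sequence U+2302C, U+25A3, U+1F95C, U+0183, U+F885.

U+2302C: 4-byte form → F0 A3 80 AC.
U+25A3: 3-byte form → E2 96 A3.
U+1F95C: 4-byte form → F0 9F A5 9C.
U+0183: 2-byte form → C6 83.
U+F885: 3-byte form → EF A2 85.
Concatenated (16 bytes): F0 A3 80 AC E2 96 A3 F0 9F A5 9C C6 83 EF A2 85.

F0 A3 80 AC E2 96 A3 F0 9F A5 9C C6 83 EF A2 85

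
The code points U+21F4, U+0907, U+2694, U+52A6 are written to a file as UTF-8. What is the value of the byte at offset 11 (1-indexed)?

1-indexed offset 11 is 0-indexed offset 10.
U+21F4 → 3-byte form E2 87 B4 at offsets 0–2.
U+0907 → 3-byte form E0 A4 87 at offsets 3–5.
U+2694 → 3-byte form E2 9A 94 at offsets 6–8.
U+52A6 → 3-byte form E5 8A A6 at offsets 9–11.
Offset 10 falls in char 4's range; it's byte 2 of E5 8A A6 = 0x8A.

0x8A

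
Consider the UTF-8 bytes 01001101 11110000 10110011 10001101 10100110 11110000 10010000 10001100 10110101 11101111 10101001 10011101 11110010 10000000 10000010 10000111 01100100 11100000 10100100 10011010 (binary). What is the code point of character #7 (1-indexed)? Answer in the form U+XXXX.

Offset 0: leading byte 0x4D = 01001101 → 1-byte char #1 = 4D.
Offset 1: leading byte 0xF0 = 11110000 → 4-byte char #2 = F0 B3 8D A6.
Offset 5: leading byte 0xF0 = 11110000 → 4-byte char #3 = F0 90 8C B5.
Offset 9: leading byte 0xEF = 11101111 → 3-byte char #4 = EF A9 9D.
Offset 12: leading byte 0xF2 = 11110010 → 4-byte char #5 = F2 80 82 87.
Offset 16: leading byte 0x64 = 01100100 → 1-byte char #6 = 64.
Offset 17: leading byte 0xE0 = 11100000 → 3-byte char #7 = E0 A4 9A.
Leading byte 0xE0 = 11100000 matches 1110xxxx → 3-byte sequence.
Byte 1: 0xE0 = 11100000, payload 0000 (4 bits).
Byte 2: 0xA4 = 10100100 (10xxxxxx ✓), payload 100100.
Byte 3: 0x9A = 10011010 (10xxxxxx ✓), payload 011010.
Concatenate: 0000100100011010 = 0x91A (16 bits → U+091A).

U+091A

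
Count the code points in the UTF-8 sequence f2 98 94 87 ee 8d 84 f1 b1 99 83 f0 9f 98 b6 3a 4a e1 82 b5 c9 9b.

8

Byte at offset 0: 0xF2 = 11110010 → 4-byte char (#1). Advance 4.
Byte at offset 4: 0xEE = 11101110 → 3-byte char (#2). Advance 3.
Byte at offset 7: 0xF1 = 11110001 → 4-byte char (#3). Advance 4.
Byte at offset 11: 0xF0 = 11110000 → 4-byte char (#4). Advance 4.
Byte at offset 15: 0x3A = 00111010 → 1-byte char (#5). Advance 1.
Byte at offset 16: 0x4A = 01001010 → 1-byte char (#6). Advance 1.
Byte at offset 17: 0xE1 = 11100001 → 3-byte char (#7). Advance 3.
Byte at offset 20: 0xC9 = 11001001 → 2-byte char (#8). Advance 2.
Reached end at offset 22 after 8 code points.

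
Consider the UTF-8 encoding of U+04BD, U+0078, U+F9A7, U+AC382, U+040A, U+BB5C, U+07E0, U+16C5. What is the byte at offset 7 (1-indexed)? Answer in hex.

1-indexed offset 7 is 0-indexed offset 6.
U+04BD → 2-byte form D2 BD at offsets 0–1.
U+0078 → 1-byte form 78 at offsets 2–2.
U+F9A7 → 3-byte form EF A6 A7 at offsets 3–5.
U+AC382 → 4-byte form F2 AC 8E 82 at offsets 6–9.
Offset 6 falls in char 4's range; it's byte 1 of F2 AC 8E 82 = 0xF2.

0xF2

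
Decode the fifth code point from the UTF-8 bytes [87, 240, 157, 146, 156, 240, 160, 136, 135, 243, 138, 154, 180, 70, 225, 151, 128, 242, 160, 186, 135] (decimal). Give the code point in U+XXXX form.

Offset 0: leading byte 0x57 = 01010111 → 1-byte char #1 = 57.
Offset 1: leading byte 0xF0 = 11110000 → 4-byte char #2 = F0 9D 92 9C.
Offset 5: leading byte 0xF0 = 11110000 → 4-byte char #3 = F0 A0 88 87.
Offset 9: leading byte 0xF3 = 11110011 → 4-byte char #4 = F3 8A 9A B4.
Offset 13: leading byte 0x46 = 01000110 → 1-byte char #5 = 46.
Leading byte 0x46 = 01000110 matches 0xxxxxxx → 1-byte sequence.
Byte 1: 0x46 = 01000110, payload 1000110 (7 bits).
Concatenate: 1000110 = 0x46 (7 bits → U+0046).

U+0046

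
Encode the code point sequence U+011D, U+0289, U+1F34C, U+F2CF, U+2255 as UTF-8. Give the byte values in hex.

U+011D: 2-byte form → C4 9D.
U+0289: 2-byte form → CA 89.
U+1F34C: 4-byte form → F0 9F 8D 8C.
U+F2CF: 3-byte form → EF 8B 8F.
U+2255: 3-byte form → E2 89 95.
Concatenated (14 bytes): C4 9D CA 89 F0 9F 8D 8C EF 8B 8F E2 89 95.

C4 9D CA 89 F0 9F 8D 8C EF 8B 8F E2 89 95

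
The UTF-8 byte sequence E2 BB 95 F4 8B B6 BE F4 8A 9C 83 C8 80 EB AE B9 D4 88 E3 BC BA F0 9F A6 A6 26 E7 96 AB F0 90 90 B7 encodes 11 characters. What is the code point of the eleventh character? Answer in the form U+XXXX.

U+10437

Offset 0: leading byte 0xE2 = 11100010 → 3-byte char #1 = E2 BB 95.
Offset 3: leading byte 0xF4 = 11110100 → 4-byte char #2 = F4 8B B6 BE.
Offset 7: leading byte 0xF4 = 11110100 → 4-byte char #3 = F4 8A 9C 83.
Offset 11: leading byte 0xC8 = 11001000 → 2-byte char #4 = C8 80.
Offset 13: leading byte 0xEB = 11101011 → 3-byte char #5 = EB AE B9.
Offset 16: leading byte 0xD4 = 11010100 → 2-byte char #6 = D4 88.
Offset 18: leading byte 0xE3 = 11100011 → 3-byte char #7 = E3 BC BA.
Offset 21: leading byte 0xF0 = 11110000 → 4-byte char #8 = F0 9F A6 A6.
Offset 25: leading byte 0x26 = 00100110 → 1-byte char #9 = 26.
Offset 26: leading byte 0xE7 = 11100111 → 3-byte char #10 = E7 96 AB.
Offset 29: leading byte 0xF0 = 11110000 → 4-byte char #11 = F0 90 90 B7.
Leading byte 0xF0 = 11110000 matches 11110xxx → 4-byte sequence.
Byte 1: 0xF0 = 11110000, payload 000 (3 bits).
Byte 2: 0x90 = 10010000 (10xxxxxx ✓), payload 010000.
Byte 3: 0x90 = 10010000 (10xxxxxx ✓), payload 010000.
Byte 4: 0xB7 = 10110111 (10xxxxxx ✓), payload 110111.
Concatenate: 000010000010000110111 = 0x10437 (21 bits → U+10437).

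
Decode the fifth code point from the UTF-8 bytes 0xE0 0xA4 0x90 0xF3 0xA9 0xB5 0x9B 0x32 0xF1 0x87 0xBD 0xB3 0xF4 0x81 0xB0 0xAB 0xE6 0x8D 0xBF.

U+101C2B

Offset 0: leading byte 0xE0 = 11100000 → 3-byte char #1 = E0 A4 90.
Offset 3: leading byte 0xF3 = 11110011 → 4-byte char #2 = F3 A9 B5 9B.
Offset 7: leading byte 0x32 = 00110010 → 1-byte char #3 = 32.
Offset 8: leading byte 0xF1 = 11110001 → 4-byte char #4 = F1 87 BD B3.
Offset 12: leading byte 0xF4 = 11110100 → 4-byte char #5 = F4 81 B0 AB.
Leading byte 0xF4 = 11110100 matches 11110xxx → 4-byte sequence.
Byte 1: 0xF4 = 11110100, payload 100 (3 bits).
Byte 2: 0x81 = 10000001 (10xxxxxx ✓), payload 000001.
Byte 3: 0xB0 = 10110000 (10xxxxxx ✓), payload 110000.
Byte 4: 0xAB = 10101011 (10xxxxxx ✓), payload 101011.
Concatenate: 100000001110000101011 = 0x101C2B (21 bits → U+101C2B).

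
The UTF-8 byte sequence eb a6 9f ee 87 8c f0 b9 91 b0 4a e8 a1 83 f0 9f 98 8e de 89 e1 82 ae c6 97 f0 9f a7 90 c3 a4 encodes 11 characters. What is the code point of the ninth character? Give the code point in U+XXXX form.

U+0197

Offset 0: leading byte 0xEB = 11101011 → 3-byte char #1 = EB A6 9F.
Offset 3: leading byte 0xEE = 11101110 → 3-byte char #2 = EE 87 8C.
Offset 6: leading byte 0xF0 = 11110000 → 4-byte char #3 = F0 B9 91 B0.
Offset 10: leading byte 0x4A = 01001010 → 1-byte char #4 = 4A.
Offset 11: leading byte 0xE8 = 11101000 → 3-byte char #5 = E8 A1 83.
Offset 14: leading byte 0xF0 = 11110000 → 4-byte char #6 = F0 9F 98 8E.
Offset 18: leading byte 0xDE = 11011110 → 2-byte char #7 = DE 89.
Offset 20: leading byte 0xE1 = 11100001 → 3-byte char #8 = E1 82 AE.
Offset 23: leading byte 0xC6 = 11000110 → 2-byte char #9 = C6 97.
Leading byte 0xC6 = 11000110 matches 110xxxxx → 2-byte sequence.
Byte 1: 0xC6 = 11000110, payload 00110 (5 bits).
Byte 2: 0x97 = 10010111 (10xxxxxx ✓), payload 010111.
Concatenate: 00110010111 = 0x197 (11 bits → U+0197).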